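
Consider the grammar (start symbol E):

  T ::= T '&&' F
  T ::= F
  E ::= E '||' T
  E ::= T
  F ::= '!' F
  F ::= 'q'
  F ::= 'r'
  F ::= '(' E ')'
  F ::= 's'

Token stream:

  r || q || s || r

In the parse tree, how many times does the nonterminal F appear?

[E [E [E [E [T [F r]]] || [T [F q]]] || [T [F s]]] || [T [F r]]]

4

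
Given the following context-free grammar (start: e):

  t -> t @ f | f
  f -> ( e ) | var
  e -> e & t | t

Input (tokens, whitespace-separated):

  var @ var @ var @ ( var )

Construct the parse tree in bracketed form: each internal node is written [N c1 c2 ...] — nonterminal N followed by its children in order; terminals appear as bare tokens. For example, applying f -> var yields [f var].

[e [t [t [t [t [f var]] @ [f var]] @ [f var]] @ [f ( [e [t [f var]]] )]]]

e
t
t @ f
t @ f @ f
t @ f @ f @ f
f @ f @ f @ f
var @ f @ f @ f
var @ var @ f @ f
var @ var @ var @ f
var @ var @ var @ ( e )
var @ var @ var @ ( t )
var @ var @ var @ ( f )
var @ var @ var @ ( var )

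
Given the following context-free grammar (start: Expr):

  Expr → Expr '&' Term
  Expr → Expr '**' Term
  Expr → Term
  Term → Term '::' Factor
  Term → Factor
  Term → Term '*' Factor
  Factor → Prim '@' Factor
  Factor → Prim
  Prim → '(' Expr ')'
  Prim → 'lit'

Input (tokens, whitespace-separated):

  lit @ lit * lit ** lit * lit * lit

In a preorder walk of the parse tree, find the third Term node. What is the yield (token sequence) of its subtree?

lit * lit * lit

[Expr [Expr [Term [Term [Factor [Prim lit] @ [Factor [Prim lit]]]] * [Factor [Prim lit]]]] ** [Term [Term [Term [Factor [Prim lit]]] * [Factor [Prim lit]]] * [Factor [Prim lit]]]]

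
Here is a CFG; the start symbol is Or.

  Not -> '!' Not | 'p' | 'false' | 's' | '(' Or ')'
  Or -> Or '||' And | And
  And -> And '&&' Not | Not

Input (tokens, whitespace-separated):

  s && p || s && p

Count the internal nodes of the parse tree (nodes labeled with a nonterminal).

10

[Or [Or [And [And [Not s]] && [Not p]]] || [And [And [Not s]] && [Not p]]]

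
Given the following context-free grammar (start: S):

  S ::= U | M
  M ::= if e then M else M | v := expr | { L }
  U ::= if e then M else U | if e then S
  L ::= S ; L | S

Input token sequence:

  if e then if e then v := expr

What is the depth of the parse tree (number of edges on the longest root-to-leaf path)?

[S [U if e then [S [U if e then [S [M v := expr]]]]]]

6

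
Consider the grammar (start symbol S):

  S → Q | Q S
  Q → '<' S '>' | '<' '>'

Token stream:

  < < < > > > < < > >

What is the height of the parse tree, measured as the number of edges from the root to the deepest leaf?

6

[S [Q < [S [Q < [S [Q < >]] >]] >] [S [Q < [S [Q < >]] >]]]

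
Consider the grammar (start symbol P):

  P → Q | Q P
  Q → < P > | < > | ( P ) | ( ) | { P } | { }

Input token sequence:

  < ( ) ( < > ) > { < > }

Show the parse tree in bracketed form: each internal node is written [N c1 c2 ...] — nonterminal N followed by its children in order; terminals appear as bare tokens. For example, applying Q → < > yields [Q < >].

P
Q P
< P > P
< Q P > P
< ( ) P > P
< ( ) Q > P
< ( ) ( P ) > P
< ( ) ( Q ) > P
< ( ) ( < > ) > P
< ( ) ( < > ) > Q
< ( ) ( < > ) > { P }
< ( ) ( < > ) > { Q }
< ( ) ( < > ) > { < > }

[P [Q < [P [Q ( )] [P [Q ( [P [Q < >]] )]]] >] [P [Q { [P [Q < >]] }]]]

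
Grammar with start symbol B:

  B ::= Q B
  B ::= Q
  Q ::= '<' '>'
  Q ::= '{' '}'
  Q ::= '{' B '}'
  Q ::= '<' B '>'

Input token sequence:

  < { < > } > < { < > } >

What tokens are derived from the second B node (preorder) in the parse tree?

[B [Q < [B [Q { [B [Q < >]] }]] >] [B [Q < [B [Q { [B [Q < >]] }]] >]]]

{ < > }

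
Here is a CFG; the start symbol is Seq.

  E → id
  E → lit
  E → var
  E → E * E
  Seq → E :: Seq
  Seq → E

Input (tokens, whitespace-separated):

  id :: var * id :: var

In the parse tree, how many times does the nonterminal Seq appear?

3

[Seq [E id] :: [Seq [E [E var] * [E id]] :: [Seq [E var]]]]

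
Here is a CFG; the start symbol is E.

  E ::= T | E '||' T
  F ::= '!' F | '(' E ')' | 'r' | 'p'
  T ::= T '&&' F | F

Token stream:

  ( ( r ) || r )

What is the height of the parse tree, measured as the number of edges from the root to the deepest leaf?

[E [T [F ( [E [E [T [F ( [E [T [F r]]] )]]] || [T [F r]]] )]]]

10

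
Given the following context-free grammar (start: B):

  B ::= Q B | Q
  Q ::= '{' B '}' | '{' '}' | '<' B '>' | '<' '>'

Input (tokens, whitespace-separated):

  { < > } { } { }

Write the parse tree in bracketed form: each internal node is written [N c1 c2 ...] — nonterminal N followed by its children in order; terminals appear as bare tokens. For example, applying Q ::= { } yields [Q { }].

B
Q B
{ B } B
{ Q } B
{ < > } B
{ < > } Q B
{ < > } { } B
{ < > } { } Q
{ < > } { } { }

[B [Q { [B [Q < >]] }] [B [Q { }] [B [Q { }]]]]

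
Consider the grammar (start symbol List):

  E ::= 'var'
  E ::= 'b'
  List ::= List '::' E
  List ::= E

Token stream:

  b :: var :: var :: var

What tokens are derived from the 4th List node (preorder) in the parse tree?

[List [List [List [List [E b]] :: [E var]] :: [E var]] :: [E var]]

b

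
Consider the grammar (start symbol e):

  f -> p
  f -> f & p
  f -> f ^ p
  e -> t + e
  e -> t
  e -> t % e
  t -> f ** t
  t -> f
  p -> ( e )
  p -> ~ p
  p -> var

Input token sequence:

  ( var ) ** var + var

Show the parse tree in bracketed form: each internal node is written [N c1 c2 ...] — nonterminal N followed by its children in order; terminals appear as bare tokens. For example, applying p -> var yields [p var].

[e [t [f [p ( [e [t [f [p var]]]] )]] ** [t [f [p var]]]] + [e [t [f [p var]]]]]

e
t + e
f ** t + e
p ** t + e
( e ) ** t + e
( t ) ** t + e
( f ) ** t + e
( p ) ** t + e
( var ) ** t + e
( var ) ** f + e
( var ) ** p + e
( var ) ** var + e
( var ) ** var + t
( var ) ** var + f
( var ) ** var + p
( var ) ** var + var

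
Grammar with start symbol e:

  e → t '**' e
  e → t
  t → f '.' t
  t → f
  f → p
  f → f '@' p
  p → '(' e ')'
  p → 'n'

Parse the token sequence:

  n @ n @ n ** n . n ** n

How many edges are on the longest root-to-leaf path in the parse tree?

[e [t [f [f [f [p n]] @ [p n]] @ [p n]]] ** [e [t [f [p n]] . [t [f [p n]]]] ** [e [t [f [p n]]]]]]

6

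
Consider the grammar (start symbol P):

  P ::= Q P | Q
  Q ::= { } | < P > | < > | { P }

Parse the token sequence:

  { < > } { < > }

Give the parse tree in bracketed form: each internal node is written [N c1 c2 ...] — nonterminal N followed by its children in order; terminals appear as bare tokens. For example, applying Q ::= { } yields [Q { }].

[P [Q { [P [Q < >]] }] [P [Q { [P [Q < >]] }]]]

P
Q P
{ P } P
{ Q } P
{ < > } P
{ < > } Q
{ < > } { P }
{ < > } { Q }
{ < > } { < > }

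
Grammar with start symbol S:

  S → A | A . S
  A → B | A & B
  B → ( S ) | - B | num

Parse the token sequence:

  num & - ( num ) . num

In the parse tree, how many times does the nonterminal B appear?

5

[S [A [A [B num]] & [B - [B ( [S [A [B num]]] )]]] . [S [A [B num]]]]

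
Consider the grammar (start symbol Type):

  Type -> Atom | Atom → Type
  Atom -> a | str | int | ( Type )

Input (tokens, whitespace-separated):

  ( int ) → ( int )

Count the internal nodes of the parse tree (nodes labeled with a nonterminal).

[Type [Atom ( [Type [Atom int]] )] → [Type [Atom ( [Type [Atom int]] )]]]

8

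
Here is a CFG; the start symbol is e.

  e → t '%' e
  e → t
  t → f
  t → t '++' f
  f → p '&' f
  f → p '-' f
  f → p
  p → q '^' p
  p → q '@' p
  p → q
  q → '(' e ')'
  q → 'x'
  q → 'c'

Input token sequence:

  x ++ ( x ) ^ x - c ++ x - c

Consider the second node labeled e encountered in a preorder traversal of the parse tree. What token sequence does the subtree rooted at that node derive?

x

[e [t [t [t [f [p [q x]]]] ++ [f [p [q ( [e [t [f [p [q x]]]]] )] ^ [p [q x]]] - [f [p [q c]]]]] ++ [f [p [q x]] - [f [p [q c]]]]]]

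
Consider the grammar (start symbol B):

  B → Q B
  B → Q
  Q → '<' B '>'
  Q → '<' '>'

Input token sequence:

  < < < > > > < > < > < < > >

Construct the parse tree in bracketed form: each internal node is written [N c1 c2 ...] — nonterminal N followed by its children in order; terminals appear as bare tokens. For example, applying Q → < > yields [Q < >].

[B [Q < [B [Q < [B [Q < >]] >]] >] [B [Q < >] [B [Q < >] [B [Q < [B [Q < >]] >]]]]]

B
Q B
< B > B
< Q > B
< < B > > B
< < Q > > B
< < < > > > B
< < < > > > Q B
< < < > > > < > B
< < < > > > < > Q B
< < < > > > < > < > B
< < < > > > < > < > Q
< < < > > > < > < > < B >
< < < > > > < > < > < Q >
< < < > > > < > < > < < > >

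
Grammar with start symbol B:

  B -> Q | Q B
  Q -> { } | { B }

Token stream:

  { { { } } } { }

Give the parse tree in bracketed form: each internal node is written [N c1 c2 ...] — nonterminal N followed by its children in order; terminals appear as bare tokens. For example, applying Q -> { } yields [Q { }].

B
Q B
{ B } B
{ Q } B
{ { B } } B
{ { Q } } B
{ { { } } } B
{ { { } } } Q
{ { { } } } { }

[B [Q { [B [Q { [B [Q { }]] }]] }] [B [Q { }]]]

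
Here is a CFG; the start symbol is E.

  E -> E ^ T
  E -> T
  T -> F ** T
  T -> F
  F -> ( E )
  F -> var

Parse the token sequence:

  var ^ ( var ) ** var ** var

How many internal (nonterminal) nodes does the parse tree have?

13

[E [E [T [F var]]] ^ [T [F ( [E [T [F var]]] )] ** [T [F var] ** [T [F var]]]]]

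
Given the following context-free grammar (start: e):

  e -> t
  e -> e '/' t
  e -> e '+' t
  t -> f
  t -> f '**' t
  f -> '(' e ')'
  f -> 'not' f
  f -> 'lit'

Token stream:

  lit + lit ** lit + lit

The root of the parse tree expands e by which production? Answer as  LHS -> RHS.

[e [e [e [t [f lit]]] + [t [f lit] ** [t [f lit]]]] + [t [f lit]]]

e -> e '+' t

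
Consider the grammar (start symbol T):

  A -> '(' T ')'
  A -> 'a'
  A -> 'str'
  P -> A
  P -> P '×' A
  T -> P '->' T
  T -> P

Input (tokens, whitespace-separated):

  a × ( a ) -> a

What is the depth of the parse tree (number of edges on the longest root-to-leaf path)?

6

[T [P [P [A a]] × [A ( [T [P [A a]]] )]] -> [T [P [A a]]]]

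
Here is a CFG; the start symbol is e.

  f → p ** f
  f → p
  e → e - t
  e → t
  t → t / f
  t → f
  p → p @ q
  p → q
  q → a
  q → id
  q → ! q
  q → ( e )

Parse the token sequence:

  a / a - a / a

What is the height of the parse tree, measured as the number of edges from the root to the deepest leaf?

7

[e [e [t [t [f [p [q a]]]] / [f [p [q a]]]]] - [t [t [f [p [q a]]]] / [f [p [q a]]]]]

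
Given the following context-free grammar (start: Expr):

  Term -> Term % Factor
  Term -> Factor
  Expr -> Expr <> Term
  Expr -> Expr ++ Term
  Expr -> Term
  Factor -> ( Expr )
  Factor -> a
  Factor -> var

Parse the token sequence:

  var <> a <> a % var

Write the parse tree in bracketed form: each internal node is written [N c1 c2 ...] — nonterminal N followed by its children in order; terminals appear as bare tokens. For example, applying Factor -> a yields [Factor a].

[Expr [Expr [Expr [Term [Factor var]]] <> [Term [Factor a]]] <> [Term [Term [Factor a]] % [Factor var]]]

Expr
Expr <> Term
Expr <> Term <> Term
Term <> Term <> Term
Factor <> Term <> Term
var <> Term <> Term
var <> Factor <> Term
var <> a <> Term
var <> a <> Term % Factor
var <> a <> Factor % Factor
var <> a <> a % Factor
var <> a <> a % var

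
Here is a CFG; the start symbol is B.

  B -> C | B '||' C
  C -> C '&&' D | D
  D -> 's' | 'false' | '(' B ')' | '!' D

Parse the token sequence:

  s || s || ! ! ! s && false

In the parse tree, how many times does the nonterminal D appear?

[B [B [B [C [D s]]] || [C [D s]]] || [C [C [D ! [D ! [D ! [D s]]]]] && [D false]]]

7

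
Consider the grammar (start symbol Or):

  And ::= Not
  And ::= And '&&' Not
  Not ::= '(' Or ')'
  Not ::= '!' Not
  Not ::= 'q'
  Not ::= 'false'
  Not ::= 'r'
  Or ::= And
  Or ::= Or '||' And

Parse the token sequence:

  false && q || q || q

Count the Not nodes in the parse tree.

[Or [Or [Or [And [And [Not false]] && [Not q]]] || [And [Not q]]] || [And [Not q]]]

4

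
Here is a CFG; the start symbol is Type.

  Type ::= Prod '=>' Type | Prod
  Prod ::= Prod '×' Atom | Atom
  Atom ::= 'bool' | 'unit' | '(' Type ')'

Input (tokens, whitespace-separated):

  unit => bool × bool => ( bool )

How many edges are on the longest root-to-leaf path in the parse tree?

8

[Type [Prod [Atom unit]] => [Type [Prod [Prod [Atom bool]] × [Atom bool]] => [Type [Prod [Atom ( [Type [Prod [Atom bool]]] )]]]]]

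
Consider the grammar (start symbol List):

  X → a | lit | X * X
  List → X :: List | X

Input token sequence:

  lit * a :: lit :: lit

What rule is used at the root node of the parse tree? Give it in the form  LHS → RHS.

[List [X [X lit] * [X a]] :: [List [X lit] :: [List [X lit]]]]

List → X :: List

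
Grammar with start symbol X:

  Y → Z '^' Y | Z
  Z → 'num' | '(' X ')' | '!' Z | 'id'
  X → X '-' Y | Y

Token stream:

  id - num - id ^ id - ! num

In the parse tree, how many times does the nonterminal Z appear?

6

[X [X [X [X [Y [Z id]]] - [Y [Z num]]] - [Y [Z id] ^ [Y [Z id]]]] - [Y [Z ! [Z num]]]]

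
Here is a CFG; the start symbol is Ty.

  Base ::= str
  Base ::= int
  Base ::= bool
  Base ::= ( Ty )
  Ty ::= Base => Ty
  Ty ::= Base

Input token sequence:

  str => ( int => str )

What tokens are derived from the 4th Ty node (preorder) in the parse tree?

str

[Ty [Base str] => [Ty [Base ( [Ty [Base int] => [Ty [Base str]]] )]]]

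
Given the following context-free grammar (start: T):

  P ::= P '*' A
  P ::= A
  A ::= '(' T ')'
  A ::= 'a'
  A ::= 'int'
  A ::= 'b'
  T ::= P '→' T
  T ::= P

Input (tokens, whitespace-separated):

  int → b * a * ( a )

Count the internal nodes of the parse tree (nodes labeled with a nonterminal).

[T [P [A int]] → [T [P [P [P [A b]] * [A a]] * [A ( [T [P [A a]]] )]]]]

13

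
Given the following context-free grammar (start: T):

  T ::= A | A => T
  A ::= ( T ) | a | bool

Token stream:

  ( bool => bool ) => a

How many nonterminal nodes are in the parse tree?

[T [A ( [T [A bool] => [T [A bool]]] )] => [T [A a]]]

8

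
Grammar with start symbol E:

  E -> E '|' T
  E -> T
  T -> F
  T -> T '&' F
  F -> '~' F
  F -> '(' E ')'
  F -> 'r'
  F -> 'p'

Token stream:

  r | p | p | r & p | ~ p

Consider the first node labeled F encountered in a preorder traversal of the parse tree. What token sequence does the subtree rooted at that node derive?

r

[E [E [E [E [E [T [F r]]] | [T [F p]]] | [T [F p]]] | [T [T [F r]] & [F p]]] | [T [F ~ [F p]]]]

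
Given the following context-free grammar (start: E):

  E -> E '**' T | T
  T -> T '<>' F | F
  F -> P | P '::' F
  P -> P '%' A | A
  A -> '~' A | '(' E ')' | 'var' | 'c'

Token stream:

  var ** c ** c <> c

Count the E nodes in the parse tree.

[E [E [E [T [F [P [A var]]]]] ** [T [F [P [A c]]]]] ** [T [T [F [P [A c]]]] <> [F [P [A c]]]]]

3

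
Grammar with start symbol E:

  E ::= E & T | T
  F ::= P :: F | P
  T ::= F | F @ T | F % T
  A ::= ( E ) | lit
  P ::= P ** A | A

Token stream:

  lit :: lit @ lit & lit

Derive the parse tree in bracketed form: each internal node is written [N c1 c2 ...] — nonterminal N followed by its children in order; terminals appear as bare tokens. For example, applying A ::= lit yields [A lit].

E
E & T
T & T
F @ T & T
P :: F @ T & T
A :: F @ T & T
lit :: F @ T & T
lit :: P @ T & T
lit :: A @ T & T
lit :: lit @ T & T
lit :: lit @ F & T
lit :: lit @ P & T
lit :: lit @ A & T
lit :: lit @ lit & T
lit :: lit @ lit & F
lit :: lit @ lit & P
lit :: lit @ lit & A
lit :: lit @ lit & lit

[E [E [T [F [P [A lit]] :: [F [P [A lit]]]] @ [T [F [P [A lit]]]]]] & [T [F [P [A lit]]]]]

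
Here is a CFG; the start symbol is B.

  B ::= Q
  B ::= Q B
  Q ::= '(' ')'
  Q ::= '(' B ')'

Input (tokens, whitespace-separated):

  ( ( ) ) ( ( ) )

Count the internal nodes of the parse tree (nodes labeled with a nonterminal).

8

[B [Q ( [B [Q ( )]] )] [B [Q ( [B [Q ( )]] )]]]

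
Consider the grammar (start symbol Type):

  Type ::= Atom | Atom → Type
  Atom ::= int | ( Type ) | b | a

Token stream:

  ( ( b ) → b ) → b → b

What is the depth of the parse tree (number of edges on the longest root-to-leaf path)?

6

[Type [Atom ( [Type [Atom ( [Type [Atom b]] )] → [Type [Atom b]]] )] → [Type [Atom b] → [Type [Atom b]]]]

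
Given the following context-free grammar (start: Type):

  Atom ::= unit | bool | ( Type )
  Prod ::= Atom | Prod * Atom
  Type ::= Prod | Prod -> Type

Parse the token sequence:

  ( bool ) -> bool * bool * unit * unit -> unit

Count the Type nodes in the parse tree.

4

[Type [Prod [Atom ( [Type [Prod [Atom bool]]] )]] -> [Type [Prod [Prod [Prod [Prod [Atom bool]] * [Atom bool]] * [Atom unit]] * [Atom unit]] -> [Type [Prod [Atom unit]]]]]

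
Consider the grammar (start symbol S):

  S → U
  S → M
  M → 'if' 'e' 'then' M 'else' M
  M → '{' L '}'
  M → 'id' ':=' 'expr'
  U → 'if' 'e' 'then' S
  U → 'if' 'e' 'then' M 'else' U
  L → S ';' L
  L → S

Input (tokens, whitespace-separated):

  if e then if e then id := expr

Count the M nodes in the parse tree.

1

[S [U if e then [S [U if e then [S [M id := expr]]]]]]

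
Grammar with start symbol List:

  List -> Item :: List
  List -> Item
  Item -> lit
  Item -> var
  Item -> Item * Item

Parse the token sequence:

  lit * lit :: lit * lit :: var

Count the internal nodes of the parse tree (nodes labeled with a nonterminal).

10

[List [Item [Item lit] * [Item lit]] :: [List [Item [Item lit] * [Item lit]] :: [List [Item var]]]]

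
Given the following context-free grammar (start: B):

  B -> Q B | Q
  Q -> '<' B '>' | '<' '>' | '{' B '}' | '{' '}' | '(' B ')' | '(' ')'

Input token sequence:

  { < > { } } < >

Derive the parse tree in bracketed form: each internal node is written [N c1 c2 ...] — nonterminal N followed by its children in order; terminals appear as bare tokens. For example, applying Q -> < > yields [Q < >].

B
Q B
{ B } B
{ Q B } B
{ < > B } B
{ < > Q } B
{ < > { } } B
{ < > { } } Q
{ < > { } } < >

[B [Q { [B [Q < >] [B [Q { }]]] }] [B [Q < >]]]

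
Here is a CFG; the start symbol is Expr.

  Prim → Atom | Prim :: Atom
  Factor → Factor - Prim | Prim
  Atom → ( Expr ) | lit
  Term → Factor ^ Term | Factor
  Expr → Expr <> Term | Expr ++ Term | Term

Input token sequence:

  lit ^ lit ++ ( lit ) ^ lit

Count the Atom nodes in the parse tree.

[Expr [Expr [Term [Factor [Prim [Atom lit]]] ^ [Term [Factor [Prim [Atom lit]]]]]] ++ [Term [Factor [Prim [Atom ( [Expr [Term [Factor [Prim [Atom lit]]]]] )]]] ^ [Term [Factor [Prim [Atom lit]]]]]]

5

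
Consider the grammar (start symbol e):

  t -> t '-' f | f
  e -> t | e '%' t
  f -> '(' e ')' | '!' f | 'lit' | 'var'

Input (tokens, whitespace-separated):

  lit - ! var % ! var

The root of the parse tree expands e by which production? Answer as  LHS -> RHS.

e -> e '%' t

[e [e [t [t [f lit]] - [f ! [f var]]]] % [t [f ! [f var]]]]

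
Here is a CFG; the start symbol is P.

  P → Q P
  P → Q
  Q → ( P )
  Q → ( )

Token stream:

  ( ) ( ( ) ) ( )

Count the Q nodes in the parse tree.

[P [Q ( )] [P [Q ( [P [Q ( )]] )] [P [Q ( )]]]]

4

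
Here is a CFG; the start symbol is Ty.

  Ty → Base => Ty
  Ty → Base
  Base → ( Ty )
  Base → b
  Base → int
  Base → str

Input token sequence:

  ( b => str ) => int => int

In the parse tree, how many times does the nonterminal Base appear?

[Ty [Base ( [Ty [Base b] => [Ty [Base str]]] )] => [Ty [Base int] => [Ty [Base int]]]]

5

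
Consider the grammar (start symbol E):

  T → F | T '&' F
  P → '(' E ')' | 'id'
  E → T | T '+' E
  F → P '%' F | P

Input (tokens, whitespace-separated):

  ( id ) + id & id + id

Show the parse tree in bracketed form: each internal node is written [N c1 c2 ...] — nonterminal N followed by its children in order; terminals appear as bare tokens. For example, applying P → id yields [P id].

[E [T [F [P ( [E [T [F [P id]]]] )]]] + [E [T [T [F [P id]]] & [F [P id]]] + [E [T [F [P id]]]]]]

E
T + E
F + E
P + E
( E ) + E
( T ) + E
( F ) + E
( P ) + E
( id ) + E
( id ) + T + E
( id ) + T & F + E
( id ) + F & F + E
( id ) + P & F + E
( id ) + id & F + E
( id ) + id & P + E
( id ) + id & id + E
( id ) + id & id + T
( id ) + id & id + F
( id ) + id & id + P
( id ) + id & id + id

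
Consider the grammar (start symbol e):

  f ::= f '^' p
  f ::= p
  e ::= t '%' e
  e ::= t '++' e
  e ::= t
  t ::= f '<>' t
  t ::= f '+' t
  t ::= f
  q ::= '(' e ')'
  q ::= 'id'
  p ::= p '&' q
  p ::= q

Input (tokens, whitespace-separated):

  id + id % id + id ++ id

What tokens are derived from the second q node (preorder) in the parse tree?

[e [t [f [p [q id]]] + [t [f [p [q id]]]]] % [e [t [f [p [q id]]] + [t [f [p [q id]]]]] ++ [e [t [f [p [q id]]]]]]]

id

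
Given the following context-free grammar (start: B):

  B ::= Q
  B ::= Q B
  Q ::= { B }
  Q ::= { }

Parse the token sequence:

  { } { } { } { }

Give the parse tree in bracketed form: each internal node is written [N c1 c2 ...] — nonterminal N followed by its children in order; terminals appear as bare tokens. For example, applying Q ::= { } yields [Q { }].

[B [Q { }] [B [Q { }] [B [Q { }] [B [Q { }]]]]]

B
Q B
{ } B
{ } Q B
{ } { } B
{ } { } Q B
{ } { } { } B
{ } { } { } Q
{ } { } { } { }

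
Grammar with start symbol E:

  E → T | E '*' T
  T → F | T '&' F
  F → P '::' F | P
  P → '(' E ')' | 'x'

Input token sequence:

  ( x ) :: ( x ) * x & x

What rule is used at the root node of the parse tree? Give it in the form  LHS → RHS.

[E [E [T [F [P ( [E [T [F [P x]]]] )] :: [F [P ( [E [T [F [P x]]]] )]]]]] * [T [T [F [P x]]] & [F [P x]]]]

E → E '*' T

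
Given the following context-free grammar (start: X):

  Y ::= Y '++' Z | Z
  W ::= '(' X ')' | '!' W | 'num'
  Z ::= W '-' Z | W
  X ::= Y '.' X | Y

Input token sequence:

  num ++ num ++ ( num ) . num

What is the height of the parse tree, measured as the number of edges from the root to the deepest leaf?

8

[X [Y [Y [Y [Z [W num]]] ++ [Z [W num]]] ++ [Z [W ( [X [Y [Z [W num]]]] )]]] . [X [Y [Z [W num]]]]]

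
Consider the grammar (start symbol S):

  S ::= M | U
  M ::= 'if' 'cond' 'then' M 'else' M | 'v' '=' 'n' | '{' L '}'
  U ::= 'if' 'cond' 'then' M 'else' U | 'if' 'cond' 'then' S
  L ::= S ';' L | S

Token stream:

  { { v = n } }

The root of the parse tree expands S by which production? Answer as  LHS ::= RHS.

[S [M { [L [S [M { [L [S [M v = n]]] }]]] }]]

S ::= M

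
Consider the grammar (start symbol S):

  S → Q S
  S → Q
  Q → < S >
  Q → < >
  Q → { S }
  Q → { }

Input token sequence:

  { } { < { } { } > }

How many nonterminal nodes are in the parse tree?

[S [Q { }] [S [Q { [S [Q < [S [Q { }] [S [Q { }]]] >]] }]]]

10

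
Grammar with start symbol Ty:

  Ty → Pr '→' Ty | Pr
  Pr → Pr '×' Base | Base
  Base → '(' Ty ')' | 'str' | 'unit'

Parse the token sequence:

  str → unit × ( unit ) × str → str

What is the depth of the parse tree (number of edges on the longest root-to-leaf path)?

8

[Ty [Pr [Base str]] → [Ty [Pr [Pr [Pr [Base unit]] × [Base ( [Ty [Pr [Base unit]]] )]] × [Base str]] → [Ty [Pr [Base str]]]]]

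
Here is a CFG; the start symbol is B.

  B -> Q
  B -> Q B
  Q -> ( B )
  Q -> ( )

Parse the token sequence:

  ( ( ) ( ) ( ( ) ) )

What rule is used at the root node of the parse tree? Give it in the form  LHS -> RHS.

[B [Q ( [B [Q ( )] [B [Q ( )] [B [Q ( [B [Q ( )]] )]]]] )]]

B -> Q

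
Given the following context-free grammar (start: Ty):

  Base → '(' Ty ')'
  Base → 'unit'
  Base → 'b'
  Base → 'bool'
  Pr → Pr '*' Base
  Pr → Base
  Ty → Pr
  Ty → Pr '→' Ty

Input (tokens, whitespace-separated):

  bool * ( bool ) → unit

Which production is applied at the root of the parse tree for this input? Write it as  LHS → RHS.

[Ty [Pr [Pr [Base bool]] * [Base ( [Ty [Pr [Base bool]]] )]] → [Ty [Pr [Base unit]]]]

Ty → Pr '→' Ty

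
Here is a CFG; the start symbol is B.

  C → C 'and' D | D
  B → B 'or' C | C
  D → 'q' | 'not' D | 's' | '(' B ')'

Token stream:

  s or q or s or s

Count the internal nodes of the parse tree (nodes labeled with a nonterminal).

12

[B [B [B [B [C [D s]]] or [C [D q]]] or [C [D s]]] or [C [D s]]]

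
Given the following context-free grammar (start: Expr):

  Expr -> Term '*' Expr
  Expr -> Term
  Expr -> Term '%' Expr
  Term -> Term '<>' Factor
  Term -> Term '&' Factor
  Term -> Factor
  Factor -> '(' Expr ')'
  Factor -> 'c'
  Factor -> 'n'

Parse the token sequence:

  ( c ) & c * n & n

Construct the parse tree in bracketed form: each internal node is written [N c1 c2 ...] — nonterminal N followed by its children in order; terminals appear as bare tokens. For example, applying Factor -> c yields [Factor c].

[Expr [Term [Term [Factor ( [Expr [Term [Factor c]]] )]] & [Factor c]] * [Expr [Term [Term [Factor n]] & [Factor n]]]]

Expr
Term * Expr
Term & Factor * Expr
Factor & Factor * Expr
( Expr ) & Factor * Expr
( Term ) & Factor * Expr
( Factor ) & Factor * Expr
( c ) & Factor * Expr
( c ) & c * Expr
( c ) & c * Term
( c ) & c * Term & Factor
( c ) & c * Factor & Factor
( c ) & c * n & Factor
( c ) & c * n & n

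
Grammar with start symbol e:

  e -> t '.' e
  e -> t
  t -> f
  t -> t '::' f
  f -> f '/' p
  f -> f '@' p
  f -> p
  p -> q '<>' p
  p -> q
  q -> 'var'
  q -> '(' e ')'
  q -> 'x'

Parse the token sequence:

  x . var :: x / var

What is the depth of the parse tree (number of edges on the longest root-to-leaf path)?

7

[e [t [f [p [q x]]]] . [e [t [t [f [p [q var]]]] :: [f [f [p [q x]]] / [p [q var]]]]]]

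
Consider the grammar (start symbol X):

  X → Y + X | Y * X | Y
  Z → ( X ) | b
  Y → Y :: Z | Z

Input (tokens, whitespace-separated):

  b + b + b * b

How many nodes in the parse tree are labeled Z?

[X [Y [Z b]] + [X [Y [Z b]] + [X [Y [Z b]] * [X [Y [Z b]]]]]]

4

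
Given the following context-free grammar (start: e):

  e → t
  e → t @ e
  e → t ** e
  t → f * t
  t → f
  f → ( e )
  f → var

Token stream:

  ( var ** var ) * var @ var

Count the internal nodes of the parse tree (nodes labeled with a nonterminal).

[e [t [f ( [e [t [f var]] ** [e [t [f var]]]] )] * [t [f var]]] @ [e [t [f var]]]]

14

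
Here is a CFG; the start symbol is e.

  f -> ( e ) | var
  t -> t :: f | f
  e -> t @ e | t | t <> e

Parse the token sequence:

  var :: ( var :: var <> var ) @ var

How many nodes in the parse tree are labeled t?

6

[e [t [t [f var]] :: [f ( [e [t [t [f var]] :: [f var]] <> [e [t [f var]]]] )]] @ [e [t [f var]]]]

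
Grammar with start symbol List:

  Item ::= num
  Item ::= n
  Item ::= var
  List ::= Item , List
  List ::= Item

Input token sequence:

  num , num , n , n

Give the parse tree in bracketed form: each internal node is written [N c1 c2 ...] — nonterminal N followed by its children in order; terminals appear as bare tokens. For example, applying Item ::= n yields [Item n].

List
Item , List
num , List
num , Item , List
num , num , List
num , num , Item , List
num , num , n , List
num , num , n , Item
num , num , n , n

[List [Item num] , [List [Item num] , [List [Item n] , [List [Item n]]]]]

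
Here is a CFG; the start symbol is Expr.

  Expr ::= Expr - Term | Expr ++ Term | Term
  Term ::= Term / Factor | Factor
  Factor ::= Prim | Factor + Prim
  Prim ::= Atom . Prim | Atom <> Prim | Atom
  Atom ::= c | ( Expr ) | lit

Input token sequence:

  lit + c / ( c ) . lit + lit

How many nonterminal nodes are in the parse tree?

22

[Expr [Term [Term [Factor [Factor [Prim [Atom lit]]] + [Prim [Atom c]]]] / [Factor [Factor [Prim [Atom ( [Expr [Term [Factor [Prim [Atom c]]]]] )] . [Prim [Atom lit]]]] + [Prim [Atom lit]]]]]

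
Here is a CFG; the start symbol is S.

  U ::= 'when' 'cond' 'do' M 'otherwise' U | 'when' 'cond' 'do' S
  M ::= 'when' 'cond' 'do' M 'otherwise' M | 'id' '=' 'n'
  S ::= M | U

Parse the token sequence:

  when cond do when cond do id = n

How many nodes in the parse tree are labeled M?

[S [U when cond do [S [U when cond do [S [M id = n]]]]]]

1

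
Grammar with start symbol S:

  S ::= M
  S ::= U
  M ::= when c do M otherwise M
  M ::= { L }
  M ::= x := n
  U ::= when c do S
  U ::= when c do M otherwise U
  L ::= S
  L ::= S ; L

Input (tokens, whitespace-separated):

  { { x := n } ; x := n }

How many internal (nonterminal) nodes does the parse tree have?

11

[S [M { [L [S [M { [L [S [M x := n]]] }]] ; [L [S [M x := n]]]] }]]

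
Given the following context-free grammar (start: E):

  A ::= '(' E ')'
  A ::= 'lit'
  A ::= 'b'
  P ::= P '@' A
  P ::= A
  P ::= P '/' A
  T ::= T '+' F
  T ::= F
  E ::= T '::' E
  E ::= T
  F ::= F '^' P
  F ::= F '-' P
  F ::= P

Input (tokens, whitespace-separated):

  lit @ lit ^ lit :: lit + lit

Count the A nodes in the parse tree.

5

[E [T [F [F [P [P [A lit]] @ [A lit]]] ^ [P [A lit]]]] :: [E [T [T [F [P [A lit]]]] + [F [P [A lit]]]]]]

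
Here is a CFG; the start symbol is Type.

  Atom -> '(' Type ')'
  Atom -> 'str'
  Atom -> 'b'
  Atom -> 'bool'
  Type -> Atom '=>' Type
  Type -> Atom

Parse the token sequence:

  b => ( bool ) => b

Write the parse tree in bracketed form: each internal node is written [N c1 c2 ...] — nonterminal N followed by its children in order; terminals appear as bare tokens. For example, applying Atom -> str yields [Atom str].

Type
Atom => Type
b => Type
b => Atom => Type
b => ( Type ) => Type
b => ( Atom ) => Type
b => ( bool ) => Type
b => ( bool ) => Atom
b => ( bool ) => b

[Type [Atom b] => [Type [Atom ( [Type [Atom bool]] )] => [Type [Atom b]]]]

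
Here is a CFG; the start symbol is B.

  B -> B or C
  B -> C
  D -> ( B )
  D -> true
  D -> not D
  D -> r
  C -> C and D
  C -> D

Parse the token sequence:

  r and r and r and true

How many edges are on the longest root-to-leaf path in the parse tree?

6

[B [C [C [C [C [D r]] and [D r]] and [D r]] and [D true]]]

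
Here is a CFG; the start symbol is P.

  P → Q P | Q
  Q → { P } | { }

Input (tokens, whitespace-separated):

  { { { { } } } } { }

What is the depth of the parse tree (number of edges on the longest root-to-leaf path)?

[P [Q { [P [Q { [P [Q { [P [Q { }]] }]] }]] }] [P [Q { }]]]

8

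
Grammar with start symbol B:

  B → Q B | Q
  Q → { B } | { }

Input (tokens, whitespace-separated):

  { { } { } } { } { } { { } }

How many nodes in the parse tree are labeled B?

7

[B [Q { [B [Q { }] [B [Q { }]]] }] [B [Q { }] [B [Q { }] [B [Q { [B [Q { }]] }]]]]]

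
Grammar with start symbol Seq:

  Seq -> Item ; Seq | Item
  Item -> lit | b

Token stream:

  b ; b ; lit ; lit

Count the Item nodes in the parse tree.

4

[Seq [Item b] ; [Seq [Item b] ; [Seq [Item lit] ; [Seq [Item lit]]]]]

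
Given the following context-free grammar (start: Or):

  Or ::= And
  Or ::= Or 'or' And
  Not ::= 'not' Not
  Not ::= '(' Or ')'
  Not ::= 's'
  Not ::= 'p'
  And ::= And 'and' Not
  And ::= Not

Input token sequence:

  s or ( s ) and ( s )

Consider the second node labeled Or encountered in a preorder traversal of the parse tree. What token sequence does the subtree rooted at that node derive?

s

[Or [Or [And [Not s]]] or [And [And [Not ( [Or [And [Not s]]] )]] and [Not ( [Or [And [Not s]]] )]]]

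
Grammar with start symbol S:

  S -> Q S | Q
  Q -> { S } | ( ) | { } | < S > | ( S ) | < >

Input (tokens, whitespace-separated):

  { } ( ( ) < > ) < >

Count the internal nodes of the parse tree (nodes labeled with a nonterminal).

[S [Q { }] [S [Q ( [S [Q ( )] [S [Q < >]]] )] [S [Q < >]]]]

10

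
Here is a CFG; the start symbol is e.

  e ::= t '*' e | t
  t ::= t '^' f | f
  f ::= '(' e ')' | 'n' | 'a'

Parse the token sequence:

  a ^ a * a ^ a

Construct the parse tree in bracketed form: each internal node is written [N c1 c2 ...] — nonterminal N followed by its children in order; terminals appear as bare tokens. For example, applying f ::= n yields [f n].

e
t * e
t ^ f * e
f ^ f * e
a ^ f * e
a ^ a * e
a ^ a * t
a ^ a * t ^ f
a ^ a * f ^ f
a ^ a * a ^ f
a ^ a * a ^ a

[e [t [t [f a]] ^ [f a]] * [e [t [t [f a]] ^ [f a]]]]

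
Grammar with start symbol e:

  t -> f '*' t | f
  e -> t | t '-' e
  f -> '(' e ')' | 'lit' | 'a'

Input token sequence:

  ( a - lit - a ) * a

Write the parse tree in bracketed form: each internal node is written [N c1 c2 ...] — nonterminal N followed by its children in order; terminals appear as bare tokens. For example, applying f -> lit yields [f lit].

[e [t [f ( [e [t [f a]] - [e [t [f lit]] - [e [t [f a]]]]] )] * [t [f a]]]]

e
t
f * t
( e ) * t
( t - e ) * t
( f - e ) * t
( a - e ) * t
( a - t - e ) * t
( a - f - e ) * t
( a - lit - e ) * t
( a - lit - t ) * t
( a - lit - f ) * t
( a - lit - a ) * t
( a - lit - a ) * f
( a - lit - a ) * a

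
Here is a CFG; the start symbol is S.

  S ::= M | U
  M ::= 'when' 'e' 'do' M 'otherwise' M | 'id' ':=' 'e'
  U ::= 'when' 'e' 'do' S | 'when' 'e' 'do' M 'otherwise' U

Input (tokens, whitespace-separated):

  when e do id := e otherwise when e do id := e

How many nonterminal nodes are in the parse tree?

[S [U when e do [M id := e] otherwise [U when e do [S [M id := e]]]]]

6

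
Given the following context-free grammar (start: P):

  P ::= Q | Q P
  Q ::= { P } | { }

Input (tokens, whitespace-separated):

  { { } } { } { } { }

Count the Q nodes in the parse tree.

[P [Q { [P [Q { }]] }] [P [Q { }] [P [Q { }] [P [Q { }]]]]]

5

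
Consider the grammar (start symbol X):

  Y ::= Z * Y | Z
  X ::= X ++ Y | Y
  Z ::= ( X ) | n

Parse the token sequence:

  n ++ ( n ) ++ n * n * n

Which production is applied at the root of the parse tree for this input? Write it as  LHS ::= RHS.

X ::= X ++ Y

[X [X [X [Y [Z n]]] ++ [Y [Z ( [X [Y [Z n]]] )]]] ++ [Y [Z n] * [Y [Z n] * [Y [Z n]]]]]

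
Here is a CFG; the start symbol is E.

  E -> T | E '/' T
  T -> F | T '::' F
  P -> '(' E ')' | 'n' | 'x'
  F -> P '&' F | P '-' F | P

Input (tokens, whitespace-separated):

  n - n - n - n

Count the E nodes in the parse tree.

[E [T [F [P n] - [F [P n] - [F [P n] - [F [P n]]]]]]]

1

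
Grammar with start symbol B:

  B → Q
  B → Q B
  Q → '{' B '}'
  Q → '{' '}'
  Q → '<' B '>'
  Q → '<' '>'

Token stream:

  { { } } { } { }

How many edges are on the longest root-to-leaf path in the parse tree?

[B [Q { [B [Q { }]] }] [B [Q { }] [B [Q { }]]]]

4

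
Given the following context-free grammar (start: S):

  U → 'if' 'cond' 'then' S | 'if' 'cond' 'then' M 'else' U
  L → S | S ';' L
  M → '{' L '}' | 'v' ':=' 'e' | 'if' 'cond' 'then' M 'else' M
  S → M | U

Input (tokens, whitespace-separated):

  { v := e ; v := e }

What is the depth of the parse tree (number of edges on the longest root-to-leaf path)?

[S [M { [L [S [M v := e]] ; [L [S [M v := e]]]] }]]

6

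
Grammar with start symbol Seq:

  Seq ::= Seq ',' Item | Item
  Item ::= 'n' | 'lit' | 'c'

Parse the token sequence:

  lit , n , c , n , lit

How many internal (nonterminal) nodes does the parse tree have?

10

[Seq [Seq [Seq [Seq [Seq [Item lit]] , [Item n]] , [Item c]] , [Item n]] , [Item lit]]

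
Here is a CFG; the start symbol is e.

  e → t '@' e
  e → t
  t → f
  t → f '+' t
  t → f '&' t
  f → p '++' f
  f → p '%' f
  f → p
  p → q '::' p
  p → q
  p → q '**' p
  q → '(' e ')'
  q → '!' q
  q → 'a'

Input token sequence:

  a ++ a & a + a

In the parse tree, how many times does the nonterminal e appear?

[e [t [f [p [q a]] ++ [f [p [q a]]]] & [t [f [p [q a]]] + [t [f [p [q a]]]]]]]

1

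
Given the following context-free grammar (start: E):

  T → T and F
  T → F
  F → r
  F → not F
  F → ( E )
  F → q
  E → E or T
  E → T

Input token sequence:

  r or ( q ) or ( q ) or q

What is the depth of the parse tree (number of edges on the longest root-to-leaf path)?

[E [E [E [E [T [F r]]] or [T [F ( [E [T [F q]]] )]]] or [T [F ( [E [T [F q]]] )]]] or [T [F q]]]

8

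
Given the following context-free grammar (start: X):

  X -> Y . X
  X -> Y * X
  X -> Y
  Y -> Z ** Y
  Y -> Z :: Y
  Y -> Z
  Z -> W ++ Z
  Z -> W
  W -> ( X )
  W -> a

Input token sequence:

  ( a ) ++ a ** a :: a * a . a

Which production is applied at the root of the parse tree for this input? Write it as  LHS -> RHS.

[X [Y [Z [W ( [X [Y [Z [W a]]]] )] ++ [Z [W a]]] ** [Y [Z [W a]] :: [Y [Z [W a]]]]] * [X [Y [Z [W a]]] . [X [Y [Z [W a]]]]]]

X -> Y * X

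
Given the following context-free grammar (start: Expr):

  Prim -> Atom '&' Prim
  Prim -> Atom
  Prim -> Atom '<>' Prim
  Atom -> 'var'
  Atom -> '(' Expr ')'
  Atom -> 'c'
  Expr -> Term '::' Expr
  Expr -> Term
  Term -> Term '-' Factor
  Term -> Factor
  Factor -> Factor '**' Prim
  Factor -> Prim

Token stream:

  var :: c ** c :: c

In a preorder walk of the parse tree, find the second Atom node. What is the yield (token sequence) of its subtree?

[Expr [Term [Factor [Prim [Atom var]]]] :: [Expr [Term [Factor [Factor [Prim [Atom c]]] ** [Prim [Atom c]]]] :: [Expr [Term [Factor [Prim [Atom c]]]]]]]

c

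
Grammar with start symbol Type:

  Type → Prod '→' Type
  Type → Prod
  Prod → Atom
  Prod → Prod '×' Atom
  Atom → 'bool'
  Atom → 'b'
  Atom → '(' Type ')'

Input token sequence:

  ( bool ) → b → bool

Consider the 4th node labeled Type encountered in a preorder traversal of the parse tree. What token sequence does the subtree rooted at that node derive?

bool

[Type [Prod [Atom ( [Type [Prod [Atom bool]]] )]] → [Type [Prod [Atom b]] → [Type [Prod [Atom bool]]]]]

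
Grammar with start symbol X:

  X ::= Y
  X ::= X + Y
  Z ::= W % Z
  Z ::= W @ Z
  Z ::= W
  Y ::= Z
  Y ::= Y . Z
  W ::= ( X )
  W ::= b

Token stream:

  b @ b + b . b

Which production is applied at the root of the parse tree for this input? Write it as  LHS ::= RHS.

X ::= X + Y

[X [X [Y [Z [W b] @ [Z [W b]]]]] + [Y [Y [Z [W b]]] . [Z [W b]]]]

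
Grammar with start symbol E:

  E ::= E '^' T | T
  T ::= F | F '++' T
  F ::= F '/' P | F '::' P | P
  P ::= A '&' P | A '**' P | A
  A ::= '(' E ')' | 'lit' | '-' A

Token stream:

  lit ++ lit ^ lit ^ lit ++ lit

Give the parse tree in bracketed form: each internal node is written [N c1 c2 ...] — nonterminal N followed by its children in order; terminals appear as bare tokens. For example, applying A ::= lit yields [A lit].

[E [E [E [T [F [P [A lit]]] ++ [T [F [P [A lit]]]]]] ^ [T [F [P [A lit]]]]] ^ [T [F [P [A lit]]] ++ [T [F [P [A lit]]]]]]

E
E ^ T
E ^ T ^ T
T ^ T ^ T
F ++ T ^ T ^ T
P ++ T ^ T ^ T
A ++ T ^ T ^ T
lit ++ T ^ T ^ T
lit ++ F ^ T ^ T
lit ++ P ^ T ^ T
lit ++ A ^ T ^ T
lit ++ lit ^ T ^ T
lit ++ lit ^ F ^ T
lit ++ lit ^ P ^ T
lit ++ lit ^ A ^ T
lit ++ lit ^ lit ^ T
lit ++ lit ^ lit ^ F ++ T
lit ++ lit ^ lit ^ P ++ T
lit ++ lit ^ lit ^ A ++ T
lit ++ lit ^ lit ^ lit ++ T
lit ++ lit ^ lit ^ lit ++ F
lit ++ lit ^ lit ^ lit ++ P
lit ++ lit ^ lit ^ lit ++ A
lit ++ lit ^ lit ^ lit ++ lit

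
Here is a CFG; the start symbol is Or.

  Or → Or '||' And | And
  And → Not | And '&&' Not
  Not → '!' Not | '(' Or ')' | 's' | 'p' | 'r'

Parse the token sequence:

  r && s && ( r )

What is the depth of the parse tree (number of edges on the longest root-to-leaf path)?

6

[Or [And [And [And [Not r]] && [Not s]] && [Not ( [Or [And [Not r]]] )]]]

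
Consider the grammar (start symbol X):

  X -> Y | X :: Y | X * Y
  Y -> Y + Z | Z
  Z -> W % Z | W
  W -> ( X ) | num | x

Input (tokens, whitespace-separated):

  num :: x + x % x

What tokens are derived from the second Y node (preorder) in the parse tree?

[X [X [Y [Z [W num]]]] :: [Y [Y [Z [W x]]] + [Z [W x] % [Z [W x]]]]]

x + x % x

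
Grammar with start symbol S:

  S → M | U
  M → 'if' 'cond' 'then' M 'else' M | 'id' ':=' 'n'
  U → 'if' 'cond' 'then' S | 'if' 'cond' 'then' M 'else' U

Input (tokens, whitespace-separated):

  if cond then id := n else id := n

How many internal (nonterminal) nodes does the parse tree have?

[S [M if cond then [M id := n] else [M id := n]]]

4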